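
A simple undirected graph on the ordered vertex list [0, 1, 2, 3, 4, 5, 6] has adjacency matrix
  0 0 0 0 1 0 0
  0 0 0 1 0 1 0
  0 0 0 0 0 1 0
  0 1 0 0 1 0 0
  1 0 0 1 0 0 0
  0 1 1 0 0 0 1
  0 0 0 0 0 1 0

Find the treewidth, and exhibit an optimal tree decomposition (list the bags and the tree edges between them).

Treewidth 1.
One such decomposition:
Bags: B1 = {1, 5}  B2 = {5, 6}  B3 = {1, 3}  B4 = {2, 5}  B5 = {3, 4}  B6 = {0, 4}
Tree: B1–B2, B1–B3, B2–B4, B3–B5, B5–B6

The largest bag has 2 vertices, giving width 1; this decomposition certifies tw(G) ≤ 1. G has an edge, so its treewidth is at least 1. The upper and lower bounds meet at 1, so that is the treewidth.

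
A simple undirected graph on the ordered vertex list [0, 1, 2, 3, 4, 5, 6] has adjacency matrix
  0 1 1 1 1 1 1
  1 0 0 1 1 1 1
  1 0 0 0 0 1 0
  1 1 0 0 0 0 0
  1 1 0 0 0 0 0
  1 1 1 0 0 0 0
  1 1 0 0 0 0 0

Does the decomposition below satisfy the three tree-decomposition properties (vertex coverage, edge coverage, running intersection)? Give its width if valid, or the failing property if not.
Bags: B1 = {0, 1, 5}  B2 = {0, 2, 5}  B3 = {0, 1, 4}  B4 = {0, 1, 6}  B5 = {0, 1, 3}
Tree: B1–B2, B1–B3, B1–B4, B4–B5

Yes; width 2.

Every vertex of G appears in some bag (union = {0, 1, 2, 3, 4, 5, 6}); every edge is covered by a bag; and for each vertex v the set of bags containing v is connected in the bag tree. The decomposition is therefore valid. The largest bag has 3 vertices, so the width is 2.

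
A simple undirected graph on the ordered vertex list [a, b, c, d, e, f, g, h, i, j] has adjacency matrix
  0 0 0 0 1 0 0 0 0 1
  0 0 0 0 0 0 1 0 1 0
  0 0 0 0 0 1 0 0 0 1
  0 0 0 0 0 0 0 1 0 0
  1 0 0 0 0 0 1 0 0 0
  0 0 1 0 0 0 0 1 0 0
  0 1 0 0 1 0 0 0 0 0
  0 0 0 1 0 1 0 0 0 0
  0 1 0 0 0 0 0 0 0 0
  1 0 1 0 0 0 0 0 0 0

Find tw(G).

A width-1 tree decomposition is:
Bags: B1 = {d, h}  B2 = {f, h}  B3 = {c, f}  B4 = {c, j}  B5 = {a, j}  B6 = {a, e}  B7 = {e, g}  B8 = {b, g}  B9 = {b, i}
Tree: B1–B2, B2–B3, B3–B4, B4–B5, B5–B6, B6–B7, B7–B8, B8–B9
Every bag has size at most 2, so the width is 2 − 1 = 1 and tw(G) ≤ 1. Any graph with an edge has treewidth ≥ 1, and G has the edge d–h. Hence tw(G) = 1 exactly.

1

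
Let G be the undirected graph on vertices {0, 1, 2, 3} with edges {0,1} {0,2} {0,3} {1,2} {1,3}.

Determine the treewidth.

2

A width-2 tree decomposition is:
Bags: B1 = {0, 1, 3}  B2 = {0, 1, 2}
Tree: B1–B2
Each bag holds 3 vertices, so the decomposition has width 2, which upper-bounds the treewidth. Conversely, {0, 1, 2} is a clique of size 3, and the vertices of any clique must share a bag in every tree decomposition; so some bag has ≥ 3 vertices and tw(G) ≥ 2. Combining the bounds, tw(G) = 2.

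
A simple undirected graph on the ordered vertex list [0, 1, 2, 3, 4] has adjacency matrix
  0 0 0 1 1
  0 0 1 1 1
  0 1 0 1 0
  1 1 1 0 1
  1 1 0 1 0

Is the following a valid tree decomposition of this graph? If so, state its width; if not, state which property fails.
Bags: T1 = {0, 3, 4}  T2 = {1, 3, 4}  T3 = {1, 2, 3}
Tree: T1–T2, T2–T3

Yes; width 2.

Checking the three conditions: (i) the bags cover all of {0, 1, 2, 3, 4}; (ii) for each edge, some bag contains both endpoints; (iii) the bags containing any fixed vertex form a subtree. All hold, so the decomposition is valid with width 3 − 1 = 2.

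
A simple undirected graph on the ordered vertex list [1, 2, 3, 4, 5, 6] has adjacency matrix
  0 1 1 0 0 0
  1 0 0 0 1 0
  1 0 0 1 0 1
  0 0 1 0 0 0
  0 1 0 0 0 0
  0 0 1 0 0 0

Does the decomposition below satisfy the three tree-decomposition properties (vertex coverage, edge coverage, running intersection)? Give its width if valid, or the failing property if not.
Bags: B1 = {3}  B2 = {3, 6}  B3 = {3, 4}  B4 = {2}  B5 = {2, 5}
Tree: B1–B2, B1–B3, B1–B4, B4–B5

No — vertex 1 appears in no bag.

A tree decomposition must satisfy three properties: every vertex lies in some bag; for every edge, both endpoints lie together in some bag; and for every vertex, the bags containing it form a connected subtree. Here vertex 1 appears in no bag, so the decomposition is invalid.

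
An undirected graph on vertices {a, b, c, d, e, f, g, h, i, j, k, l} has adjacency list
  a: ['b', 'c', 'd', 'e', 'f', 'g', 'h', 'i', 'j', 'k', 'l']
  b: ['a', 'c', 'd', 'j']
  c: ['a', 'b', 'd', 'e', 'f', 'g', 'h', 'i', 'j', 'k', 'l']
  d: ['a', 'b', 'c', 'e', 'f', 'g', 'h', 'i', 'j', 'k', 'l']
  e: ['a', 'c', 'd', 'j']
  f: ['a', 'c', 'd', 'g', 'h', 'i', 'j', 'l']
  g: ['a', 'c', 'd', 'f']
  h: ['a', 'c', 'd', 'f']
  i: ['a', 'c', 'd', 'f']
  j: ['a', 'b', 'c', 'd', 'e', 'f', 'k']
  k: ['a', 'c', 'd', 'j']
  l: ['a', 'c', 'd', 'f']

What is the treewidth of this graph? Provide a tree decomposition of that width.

Treewidth 4.
Bags: B1 = {a, c, d, f, j}  B2 = {a, c, d, j, k}  B3 = {a, c, d, f, l}  B4 = {a, c, d, e, j}  B5 = {a, c, d, f, g}  B6 = {a, c, d, f, i}  B7 = {a, c, d, f, h}  B8 = {a, b, c, d, j}
Tree: B1–B2, B1–B3, B1–B4, B3–B5, B1–B6, B1–B7, B4–B8

The largest bag has 5 vertices, giving width 4; this decomposition certifies tw(G) ≤ 4. For the lower bound, the 5 vertices {a, c, d, e, j} are pairwise adjacent, and any tree decomposition puts a clique entirely inside one bag — forcing width ≥ 4. The upper and lower bounds meet at 4, so that is the treewidth.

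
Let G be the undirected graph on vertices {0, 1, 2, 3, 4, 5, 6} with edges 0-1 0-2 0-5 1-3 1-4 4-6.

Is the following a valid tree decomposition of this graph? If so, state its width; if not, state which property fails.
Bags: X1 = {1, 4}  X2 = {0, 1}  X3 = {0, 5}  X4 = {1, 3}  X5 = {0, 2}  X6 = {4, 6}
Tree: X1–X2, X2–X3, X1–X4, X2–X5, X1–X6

Yes; width 1.

Vertex coverage: the bags together contain {0, 1, 2, 3, 4, 5, 6}, the full vertex set. Edge coverage: each edge of G has both endpoints in at least one bag. Running intersection: for every vertex, the bags containing it form a connected subtree. All three properties hold, so this is a valid tree decomposition of width max|bag| − 1 = 1, and hence tw(G) ≤ 1.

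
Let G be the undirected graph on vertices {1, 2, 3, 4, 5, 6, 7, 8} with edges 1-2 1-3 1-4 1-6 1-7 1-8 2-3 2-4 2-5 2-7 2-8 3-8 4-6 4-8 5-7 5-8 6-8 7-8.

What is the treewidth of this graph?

3

A width-3 tree decomposition is:
Bags: B1 = {1, 2, 7, 8}  B2 = {1, 2, 4, 8}  B3 = {2, 5, 7, 8}  B4 = {1, 4, 6, 8}  B5 = {1, 2, 3, 8}
Tree: B1–B2, B1–B3, B2–B4, B2–B5
Each bag holds 4 vertices, so the decomposition has width 3, which upper-bounds the treewidth. Conversely, {1, 2, 3, 8} is a clique of size 4, and the vertices of any clique must share a bag in every tree decomposition; so some bag has ≥ 4 vertices and tw(G) ≥ 3. The upper and lower bounds meet at 3, so that is the treewidth.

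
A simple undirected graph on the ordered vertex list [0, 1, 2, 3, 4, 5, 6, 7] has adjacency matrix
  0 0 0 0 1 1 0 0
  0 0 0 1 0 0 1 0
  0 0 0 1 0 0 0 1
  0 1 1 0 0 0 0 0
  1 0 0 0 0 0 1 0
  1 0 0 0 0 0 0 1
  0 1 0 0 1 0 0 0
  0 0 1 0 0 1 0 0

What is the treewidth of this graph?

2

A width-2 tree decomposition is:
Bags: B1 = {1, 2, 3}  B2 = {1, 2, 7}  B3 = {1, 5, 7}  B4 = {0, 1, 5}  B5 = {0, 1, 4}  B6 = {1, 4, 6}
Tree: B1–B2, B2–B3, B3–B4, B4–B5, B5–B6
Each bag holds 3 vertices, so the decomposition has width 2, which upper-bounds the treewidth. Since 1–3–2–7–5–0–4–6–1 is a cycle in G, G is not acyclic. Forests are exactly the graphs of treewidth ≤ 1, so tw(G) ≥ 2. The upper and lower bounds meet at 2, so that is the treewidth.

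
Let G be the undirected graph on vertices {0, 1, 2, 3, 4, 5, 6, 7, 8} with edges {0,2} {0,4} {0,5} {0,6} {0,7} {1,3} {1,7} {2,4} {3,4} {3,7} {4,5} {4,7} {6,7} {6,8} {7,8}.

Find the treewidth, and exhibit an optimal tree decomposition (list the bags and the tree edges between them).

Each bag holds 3 vertices, so the decomposition has width 2, which upper-bounds the treewidth. For the lower bound, the 3 vertices {0, 2, 4} are pairwise adjacent, and any tree decomposition puts a clique entirely inside one bag — forcing width ≥ 2. Combining the bounds, tw(G) = 2.

Treewidth 2.
One optimal decomposition is:
Bags: B1 = {0, 4, 7}  B2 = {0, 2, 4}  B3 = {3, 4, 7}  B4 = {1, 3, 7}  B5 = {0, 4, 5}  B6 = {0, 6, 7}  B7 = {6, 7, 8}
Tree: B1–B2, B1–B3, B3–B4, B2–B5, B1–B6, B6–B7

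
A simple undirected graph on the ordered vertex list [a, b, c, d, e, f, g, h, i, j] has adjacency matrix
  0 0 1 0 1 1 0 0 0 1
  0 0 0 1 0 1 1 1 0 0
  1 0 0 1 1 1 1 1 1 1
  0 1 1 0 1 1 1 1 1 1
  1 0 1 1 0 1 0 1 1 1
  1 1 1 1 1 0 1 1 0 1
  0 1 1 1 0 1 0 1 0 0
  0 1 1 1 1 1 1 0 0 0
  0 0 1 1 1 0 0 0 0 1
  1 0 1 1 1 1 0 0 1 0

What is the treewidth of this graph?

A width-4 tree decomposition is:
Bags: B1 = {a, c, e, f, j}  B2 = {c, d, e, f, j}  B3 = {c, d, e, i, j}  B4 = {c, d, e, f, h}  B5 = {c, d, f, g, h}  B6 = {b, d, f, g, h}
Tree: B1–B2, B2–B3, B2–B4, B4–B5, B5–B6
Each bag holds 5 vertices, so the decomposition has width 4, which upper-bounds the treewidth. Conversely, {c, d, e, f, j} is a clique of size 5, and the vertices of any clique must share a bag in every tree decomposition; so some bag has ≥ 5 vertices and tw(G) ≥ 4. Hence tw(G) = 4 exactly.

4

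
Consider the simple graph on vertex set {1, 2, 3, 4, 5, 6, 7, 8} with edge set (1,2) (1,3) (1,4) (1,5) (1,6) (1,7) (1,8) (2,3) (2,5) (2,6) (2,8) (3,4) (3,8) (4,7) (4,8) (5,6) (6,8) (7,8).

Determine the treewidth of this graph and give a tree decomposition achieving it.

Treewidth 3.
Bags: B1 = {1, 2, 3, 8}  B2 = {1, 2, 6, 8}  B3 = {1, 3, 4, 8}  B4 = {1, 2, 5, 6}  B5 = {1, 4, 7, 8}
Tree: B1–B2, B1–B3, B2–B4, B3–B5

Each bag holds 4 vertices, so the decomposition has width 3, which upper-bounds the treewidth. Conversely, {1, 2, 3, 8} is a clique of size 4, and the vertices of any clique must share a bag in every tree decomposition; so some bag has ≥ 4 vertices and tw(G) ≥ 3. The upper and lower bounds meet at 3, so that is the treewidth.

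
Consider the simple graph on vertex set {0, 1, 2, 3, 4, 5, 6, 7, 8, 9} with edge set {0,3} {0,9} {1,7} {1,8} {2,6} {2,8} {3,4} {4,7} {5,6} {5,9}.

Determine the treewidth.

A width-2 tree decomposition is:
Bags: B1 = {2, 6, 8}  B2 = {1, 6, 8}  B3 = {1, 6, 7}  B4 = {4, 6, 7}  B5 = {3, 4, 6}  B6 = {0, 3, 6}  B7 = {0, 6, 9}  B8 = {5, 6, 9}
Tree: B1–B2, B2–B3, B3–B4, B4–B5, B5–B6, B6–B7, B7–B8
Each bag holds 3 vertices, so the decomposition has width 2, which upper-bounds the treewidth. For the lower bound, G contains the cycle 6–2–8–1–7–4–3–0–9–5–6, so G is not a forest; only forests have treewidth ≤ 1, hence tw(G) ≥ 2. Hence tw(G) = 2 exactly.

2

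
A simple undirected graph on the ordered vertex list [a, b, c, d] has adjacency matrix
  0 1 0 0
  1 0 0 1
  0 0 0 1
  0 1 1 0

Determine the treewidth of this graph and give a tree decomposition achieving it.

Each bag holds 2 vertices, so the decomposition has width 1, which upper-bounds the treewidth. Any graph with an edge has treewidth ≥ 1, and G has the edge c–d. Therefore the treewidth is 1.

Treewidth 1.
One such decomposition:
Bags: B1 = {c, d}  B2 = {b, d}  B3 = {a, b}
Tree: B1–B2, B2–B3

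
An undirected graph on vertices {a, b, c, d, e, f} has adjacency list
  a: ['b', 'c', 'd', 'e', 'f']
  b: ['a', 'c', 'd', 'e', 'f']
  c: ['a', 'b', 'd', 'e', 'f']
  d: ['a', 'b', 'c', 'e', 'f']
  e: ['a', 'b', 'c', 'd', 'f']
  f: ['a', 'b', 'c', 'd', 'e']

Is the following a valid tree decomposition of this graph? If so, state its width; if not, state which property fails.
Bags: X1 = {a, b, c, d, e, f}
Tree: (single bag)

Vertex coverage: the bags together contain {a, b, c, d, e, f}, the full vertex set. Edge coverage: each edge of G has both endpoints in at least one bag. Running intersection: for every vertex, the bags containing it form a connected subtree. All three properties hold, so this is a valid tree decomposition of width max|bag| − 1 = 5, and hence tw(G) ≤ 5.

Yes; width 5.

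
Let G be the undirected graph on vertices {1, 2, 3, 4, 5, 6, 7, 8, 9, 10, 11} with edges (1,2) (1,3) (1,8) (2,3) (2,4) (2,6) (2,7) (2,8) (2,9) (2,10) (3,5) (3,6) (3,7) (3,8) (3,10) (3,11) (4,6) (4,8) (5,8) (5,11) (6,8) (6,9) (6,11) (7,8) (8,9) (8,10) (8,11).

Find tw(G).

A width-3 tree decomposition is:
Bags: B1 = {3, 6, 8, 11}  B2 = {2, 3, 6, 8}  B3 = {2, 3, 8, 10}  B4 = {1, 2, 3, 8}  B5 = {2, 3, 7, 8}  B6 = {2, 4, 6, 8}  B7 = {2, 6, 8, 9}  B8 = {3, 5, 8, 11}
Tree: B1–B2, B2–B3, B2–B4, B4–B5, B2–B6, B2–B7, B1–B8
Each bag holds 4 vertices, so the decomposition has width 3, which upper-bounds the treewidth. For the lower bound, the 4 vertices {2, 6, 8, 9} are pairwise adjacent, and any tree decomposition puts a clique entirely inside one bag — forcing width ≥ 3. The upper and lower bounds meet at 3, so that is the treewidth.

3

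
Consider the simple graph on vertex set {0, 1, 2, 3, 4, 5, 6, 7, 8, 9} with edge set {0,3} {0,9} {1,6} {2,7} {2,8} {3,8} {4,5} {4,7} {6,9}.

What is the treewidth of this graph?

A width-1 tree decomposition is:
Bags: B1 = {1, 6}  B2 = {6, 9}  B3 = {0, 9}  B4 = {0, 3}  B5 = {3, 8}  B6 = {2, 8}  B7 = {2, 7}  B8 = {4, 7}  B9 = {4, 5}
Tree: B1–B2, B2–B3, B3–B4, B4–B5, B5–B6, B6–B7, B7–B8, B8–B9
Each bag holds 2 vertices, so the decomposition has width 1, which upper-bounds the treewidth. Since G has at least one edge (e.g. 1–6), it is not an edgeless graph, so tw(G) ≥ 1. Hence tw(G) = 1 exactly.

1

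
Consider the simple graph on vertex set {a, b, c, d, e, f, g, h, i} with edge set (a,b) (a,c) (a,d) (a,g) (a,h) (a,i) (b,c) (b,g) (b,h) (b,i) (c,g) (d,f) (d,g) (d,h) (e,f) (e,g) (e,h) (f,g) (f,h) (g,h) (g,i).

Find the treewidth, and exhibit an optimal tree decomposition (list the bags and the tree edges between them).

Treewidth 3.
One optimal decomposition is:
Bags: B1 = {a, d, g, h}  B2 = {a, b, g, h}  B3 = {a, b, c, g}  B4 = {a, b, g, i}  B5 = {d, f, g, h}  B6 = {e, f, g, h}
Tree: B1–B2, B2–B3, B2–B4, B1–B5, B5–B6

Every bag has size at most 4, so the width is 4 − 1 = 3 and tw(G) ≤ 3. On the other hand G contains the 4-clique {a, d, g, h}. A clique must lie in a single bag of any decomposition, so no decomposition can have width below 3. Combining the bounds, tw(G) = 3.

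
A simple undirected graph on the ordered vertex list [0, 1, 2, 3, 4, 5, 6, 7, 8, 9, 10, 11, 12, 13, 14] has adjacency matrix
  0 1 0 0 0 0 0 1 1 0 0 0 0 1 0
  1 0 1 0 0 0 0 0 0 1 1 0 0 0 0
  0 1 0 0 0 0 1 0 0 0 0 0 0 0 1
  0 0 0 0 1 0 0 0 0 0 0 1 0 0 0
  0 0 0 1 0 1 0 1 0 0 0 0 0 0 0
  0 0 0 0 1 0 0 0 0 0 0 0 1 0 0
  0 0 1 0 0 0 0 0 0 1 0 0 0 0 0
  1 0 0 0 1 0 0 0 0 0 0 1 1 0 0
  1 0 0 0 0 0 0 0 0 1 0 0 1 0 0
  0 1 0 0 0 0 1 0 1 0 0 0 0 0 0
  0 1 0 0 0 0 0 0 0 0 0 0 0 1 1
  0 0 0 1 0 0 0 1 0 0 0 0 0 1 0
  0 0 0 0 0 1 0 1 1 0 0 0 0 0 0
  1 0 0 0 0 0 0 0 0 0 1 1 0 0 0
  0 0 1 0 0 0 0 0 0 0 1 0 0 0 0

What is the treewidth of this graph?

A width-3 tree decomposition is:
Bags: B1 = {2, 6, 9, 14}  B2 = {1, 2, 9, 14}  B3 = {1, 9, 10, 14}  B4 = {1, 8, 9, 10}  B5 = {0, 1, 8, 10}  B6 = {0, 8, 10, 13}  B7 = {0, 8, 12, 13}  B8 = {0, 7, 12, 13}  B9 = {7, 11, 12, 13}  B10 = {5, 7, 11, 12}  B11 = {4, 5, 7, 11}  B12 = {3, 4, 5, 11}
Tree: B1–B2, B2–B3, B3–B4, B4–B5, B5–B6, B6–B7, B7–B8, B8–B9, B9–B10, B10–B11, B11–B12
Each bag holds 4 vertices, so the decomposition has width 3, which upper-bounds the treewidth. For the lower bound: the 4 vertex sets {2,6,14}, {9}, {1}, {0,8,10,13} are disjoint, each induces a connected subgraph, and every pair is joined by at least one edge of G. Contracting each set to a single vertex therefore yields K_{4} as a minor, and since treewidth is minor-monotone, tw(G) ≥ tw(K_{4}) = 3. Therefore the treewidth is 3.

3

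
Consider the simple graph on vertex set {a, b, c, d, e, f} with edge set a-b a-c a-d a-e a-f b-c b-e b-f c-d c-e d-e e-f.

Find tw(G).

A width-3 tree decomposition is:
Bags: B1 = {a, b, c, e}  B2 = {a, c, d, e}  B3 = {a, b, e, f}
Tree: B1–B2, B1–B3
Each bag holds 4 vertices, so the decomposition has width 3, which upper-bounds the treewidth. On the other hand G contains the 4-clique {a, c, d, e}. A clique must lie in a single bag of any decomposition, so no decomposition can have width below 3. The upper and lower bounds meet at 3, so that is the treewidth.

3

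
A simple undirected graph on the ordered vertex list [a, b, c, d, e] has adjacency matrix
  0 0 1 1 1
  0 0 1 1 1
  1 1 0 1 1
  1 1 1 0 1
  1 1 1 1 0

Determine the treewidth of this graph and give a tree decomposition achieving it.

Treewidth 3.
Bags: B1 = {b, c, d, e}  B2 = {a, c, d, e}
Tree: B1–B2

Each bag holds 4 vertices, so the decomposition has width 3, which upper-bounds the treewidth. Conversely, {a, c, d, e} is a clique of size 4, and the vertices of any clique must share a bag in every tree decomposition; so some bag has ≥ 4 vertices and tw(G) ≥ 3. Hence tw(G) = 3 exactly.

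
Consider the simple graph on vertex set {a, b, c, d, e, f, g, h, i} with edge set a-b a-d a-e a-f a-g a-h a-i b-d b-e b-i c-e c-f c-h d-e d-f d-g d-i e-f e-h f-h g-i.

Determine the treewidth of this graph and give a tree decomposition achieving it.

Every bag has size at most 4, so the width is 4 − 1 = 3 and tw(G) ≤ 3. Conversely, {c, e, f, h} is a clique of size 4, and the vertices of any clique must share a bag in every tree decomposition; so some bag has ≥ 4 vertices and tw(G) ≥ 3. Hence tw(G) = 3 exactly.

Treewidth 3.
Bags: B1 = {a, d, e, f}  B2 = {a, e, f, h}  B3 = {a, b, d, e}  B4 = {a, b, d, i}  B5 = {c, e, f, h}  B6 = {a, d, g, i}
Tree: B1–B2, B1–B3, B3–B4, B2–B5, B4–B6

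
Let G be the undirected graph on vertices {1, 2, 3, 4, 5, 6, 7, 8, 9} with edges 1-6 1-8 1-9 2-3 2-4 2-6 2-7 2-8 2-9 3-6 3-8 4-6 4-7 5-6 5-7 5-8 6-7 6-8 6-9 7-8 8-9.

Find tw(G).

3

A width-3 tree decomposition is:
Bags: B1 = {2, 3, 6, 8}  B2 = {2, 6, 8, 9}  B3 = {2, 6, 7, 8}  B4 = {5, 6, 7, 8}  B5 = {2, 4, 6, 7}  B6 = {1, 6, 8, 9}
Tree: B1–B2, B1–B3, B3–B4, B3–B5, B2–B6
Each bag holds 4 vertices, so the decomposition has width 3, which upper-bounds the treewidth. For the lower bound, the 4 vertices {1, 6, 8, 9} are pairwise adjacent, and any tree decomposition puts a clique entirely inside one bag — forcing width ≥ 3. The upper and lower bounds meet at 3, so that is the treewidth.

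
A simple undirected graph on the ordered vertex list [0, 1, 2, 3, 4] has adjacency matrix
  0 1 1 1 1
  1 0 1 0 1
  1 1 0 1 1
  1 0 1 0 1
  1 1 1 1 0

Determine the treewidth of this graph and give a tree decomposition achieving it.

The largest bag has 4 vertices, giving width 3; this decomposition certifies tw(G) ≤ 3. For the lower bound, the 4 vertices {0, 1, 2, 4} are pairwise adjacent, and any tree decomposition puts a clique entirely inside one bag — forcing width ≥ 3. Hence tw(G) = 3 exactly.

Treewidth 3.
One such decomposition:
Bags: B1 = {0, 2, 3, 4}  B2 = {0, 1, 2, 4}
Tree: B1–B2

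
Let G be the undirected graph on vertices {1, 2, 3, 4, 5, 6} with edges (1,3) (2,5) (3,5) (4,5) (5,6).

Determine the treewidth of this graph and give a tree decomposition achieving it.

Every bag has size at most 2, so the width is 2 − 1 = 1 and tw(G) ≤ 1. G has an edge, so its treewidth is at least 1. Combining the bounds, tw(G) = 1.

Treewidth 1.
One optimal decomposition is:
Bags: B1 = {1, 3}  B2 = {3, 5}  B3 = {4, 5}  B4 = {2, 5}  B5 = {5, 6}
Tree: B1–B2, B2–B3, B2–B4, B4–B5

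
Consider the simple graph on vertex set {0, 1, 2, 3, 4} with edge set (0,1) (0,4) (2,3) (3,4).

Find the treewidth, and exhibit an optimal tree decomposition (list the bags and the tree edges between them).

Every bag has size at most 2, so the width is 2 − 1 = 1 and tw(G) ≤ 1. Any graph with an edge has treewidth ≥ 1, and G has the edge 1–0. The upper and lower bounds meet at 1, so that is the treewidth.

Treewidth 1.
Bags: B1 = {0, 1}  B2 = {0, 4}  B3 = {3, 4}  B4 = {2, 3}
Tree: B1–B2, B2–B3, B3–B4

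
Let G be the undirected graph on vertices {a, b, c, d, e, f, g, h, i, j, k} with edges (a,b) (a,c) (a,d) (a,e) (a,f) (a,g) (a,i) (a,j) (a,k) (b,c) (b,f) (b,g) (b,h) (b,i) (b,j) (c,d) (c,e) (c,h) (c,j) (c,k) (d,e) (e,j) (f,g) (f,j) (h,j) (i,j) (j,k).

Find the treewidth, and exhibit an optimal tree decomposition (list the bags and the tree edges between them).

Treewidth 3.
Bags: B1 = {a, c, e, j}  B2 = {a, c, d, e}  B3 = {a, b, c, j}  B4 = {a, b, i, j}  B5 = {a, b, f, j}  B6 = {a, b, f, g}  B7 = {b, c, h, j}  B8 = {a, c, j, k}
Tree: B1–B2, B1–B3, B3–B4, B4–B5, B5–B6, B3–B7, B3–B8

The largest bag has 4 vertices, giving width 3; this decomposition certifies tw(G) ≤ 3. On the other hand G contains the 4-clique {b, c, h, j}. A clique must lie in a single bag of any decomposition, so no decomposition can have width below 3. Therefore the treewidth is 3.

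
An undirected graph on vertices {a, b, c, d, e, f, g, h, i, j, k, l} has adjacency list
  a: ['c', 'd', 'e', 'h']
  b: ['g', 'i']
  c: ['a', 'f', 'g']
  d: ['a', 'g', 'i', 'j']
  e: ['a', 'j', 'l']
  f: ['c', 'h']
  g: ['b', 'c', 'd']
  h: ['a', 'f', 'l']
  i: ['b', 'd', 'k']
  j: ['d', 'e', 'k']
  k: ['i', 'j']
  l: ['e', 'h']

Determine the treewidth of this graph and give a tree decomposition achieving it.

Each bag holds 4 vertices, so the decomposition has width 3, which upper-bounds the treewidth. For the lower bound: the 4 vertex sets {f,h,l}, {c}, {a}, {d,e,g,j} are disjoint, each induces a connected subgraph, and every pair is joined by at least one edge of G. Contracting each set to a single vertex therefore yields K_{4} as a minor, and since treewidth is minor-monotone, tw(G) ≥ tw(K_{4}) = 3. Combining the bounds, tw(G) = 3.

Treewidth 3.
Bags: B1 = {c, f, h, l}  B2 = {a, c, h, l}  B3 = {a, c, e, l}  B4 = {a, c, e, g}  B5 = {a, d, e, g}  B6 = {d, e, g, j}  B7 = {b, d, g, j}  B8 = {b, d, i, j}  B9 = {b, i, j, k}
Tree: B1–B2, B2–B3, B3–B4, B4–B5, B5–B6, B6–B7, B7–B8, B8–B9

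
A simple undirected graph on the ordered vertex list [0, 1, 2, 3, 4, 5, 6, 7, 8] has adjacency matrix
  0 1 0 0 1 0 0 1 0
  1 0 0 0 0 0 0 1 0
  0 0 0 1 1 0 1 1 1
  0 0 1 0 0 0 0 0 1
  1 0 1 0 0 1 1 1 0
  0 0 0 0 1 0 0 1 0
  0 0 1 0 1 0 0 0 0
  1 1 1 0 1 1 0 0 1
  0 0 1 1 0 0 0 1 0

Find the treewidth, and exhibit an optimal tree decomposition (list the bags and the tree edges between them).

Treewidth 2.
One optimal decomposition is:
Bags: B1 = {2, 4, 7}  B2 = {2, 4, 6}  B3 = {4, 5, 7}  B4 = {0, 4, 7}  B5 = {2, 7, 8}  B6 = {0, 1, 7}  B7 = {2, 3, 8}
Tree: B1–B2, B1–B3, B3–B4, B1–B5, B4–B6, B5–B7

Every bag has size at most 3, so the width is 3 − 1 = 2 and tw(G) ≤ 2. On the other hand G contains the 3-clique {2, 3, 8}. A clique must lie in a single bag of any decomposition, so no decomposition can have width below 2. The upper and lower bounds meet at 2, so that is the treewidth.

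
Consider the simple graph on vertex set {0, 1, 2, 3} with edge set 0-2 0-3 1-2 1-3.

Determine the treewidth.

A width-2 tree decomposition is:
Bags: B1 = {1, 2, 3}  B2 = {0, 2, 3}
Tree: B1–B2
Each bag holds 3 vertices, so the decomposition has width 2, which upper-bounds the treewidth. Since 3–1–2–0–3 is a cycle in G, G is not acyclic. Forests are exactly the graphs of treewidth ≤ 1, so tw(G) ≥ 2. The upper and lower bounds meet at 2, so that is the treewidth.

2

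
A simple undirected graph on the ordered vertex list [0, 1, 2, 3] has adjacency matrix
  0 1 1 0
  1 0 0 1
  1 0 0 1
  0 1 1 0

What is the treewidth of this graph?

A width-2 tree decomposition is:
Bags: B1 = {0, 1, 3}  B2 = {0, 2, 3}
Tree: B1–B2
Every bag has size at most 3, so the width is 3 − 1 = 2 and tw(G) ≤ 2. For the lower bound, G contains the cycle 3–1–0–2–3, so G is not a forest; only forests have treewidth ≤ 1, hence tw(G) ≥ 2. Combining the bounds, tw(G) = 2.

2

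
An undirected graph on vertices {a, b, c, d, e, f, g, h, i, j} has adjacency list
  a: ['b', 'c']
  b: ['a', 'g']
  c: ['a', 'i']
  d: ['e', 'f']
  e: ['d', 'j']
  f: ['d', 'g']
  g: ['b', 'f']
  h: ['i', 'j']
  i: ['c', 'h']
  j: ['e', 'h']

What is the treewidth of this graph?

2

A width-2 tree decomposition is:
Bags: B1 = {b, f, g}  B2 = {b, d, f}  B3 = {b, d, e}  B4 = {b, e, j}  B5 = {b, h, j}  B6 = {b, h, i}  B7 = {b, c, i}  B8 = {a, b, c}
Tree: B1–B2, B2–B3, B3–B4, B4–B5, B5–B6, B6–B7, B7–B8
Each bag holds 3 vertices, so the decomposition has width 2, which upper-bounds the treewidth. The edges b–g–f–d–e–j–h–i–c–a–b form a cycle, so G is not a tree and its treewidth is at least 2. Therefore the treewidth is 2.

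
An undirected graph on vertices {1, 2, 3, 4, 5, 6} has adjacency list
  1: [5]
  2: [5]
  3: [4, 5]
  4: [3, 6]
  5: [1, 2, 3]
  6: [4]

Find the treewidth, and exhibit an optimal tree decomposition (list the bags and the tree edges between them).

Every bag has size at most 2, so the width is 2 − 1 = 1 and tw(G) ≤ 1. Since G has at least one edge (e.g. 6–4), it is not an edgeless graph, so tw(G) ≥ 1. Hence tw(G) = 1 exactly.

Treewidth 1.
Bags: B1 = {4, 6}  B2 = {3, 4}  B3 = {3, 5}  B4 = {1, 5}  B5 = {2, 5}
Tree: B1–B2, B2–B3, B3–B4, B3–B5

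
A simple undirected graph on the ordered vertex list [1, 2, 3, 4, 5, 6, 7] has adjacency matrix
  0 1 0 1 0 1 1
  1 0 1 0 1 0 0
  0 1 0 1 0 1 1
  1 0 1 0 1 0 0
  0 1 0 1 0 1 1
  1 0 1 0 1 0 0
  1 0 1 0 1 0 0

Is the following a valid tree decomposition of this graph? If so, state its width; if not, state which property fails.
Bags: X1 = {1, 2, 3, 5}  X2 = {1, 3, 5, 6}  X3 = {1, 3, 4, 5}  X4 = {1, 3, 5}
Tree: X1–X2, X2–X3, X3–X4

A tree decomposition must satisfy three properties: every vertex lies in some bag; for every edge, both endpoints lie together in some bag; and for every vertex, the bags containing it form a connected subtree. Here vertex 7 appears in no bag, so the decomposition is invalid.

No — vertex 7 appears in no bag.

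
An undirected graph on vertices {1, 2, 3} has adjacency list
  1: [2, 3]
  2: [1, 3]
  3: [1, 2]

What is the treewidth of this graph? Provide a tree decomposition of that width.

Treewidth 2.
Bags: B1 = {1, 2, 3}
Tree: (single bag)

With just one bag of size 3, the width is 3 − 1 = 2, so tw(G) ≤ 2. For the lower bound, the 3 vertices {1, 2, 3} are pairwise adjacent, and any tree decomposition puts a clique entirely inside one bag — forcing width ≥ 2. The upper and lower bounds meet at 2, so that is the treewidth.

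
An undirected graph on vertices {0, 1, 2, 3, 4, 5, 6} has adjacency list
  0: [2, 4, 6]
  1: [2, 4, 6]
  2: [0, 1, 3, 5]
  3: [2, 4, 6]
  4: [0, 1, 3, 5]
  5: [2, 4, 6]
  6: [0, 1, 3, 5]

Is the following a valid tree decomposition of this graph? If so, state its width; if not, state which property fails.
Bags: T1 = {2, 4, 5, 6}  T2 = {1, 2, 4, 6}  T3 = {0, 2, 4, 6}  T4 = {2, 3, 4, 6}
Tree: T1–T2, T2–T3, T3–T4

Every vertex of G appears in some bag (union = {0, 1, 2, 3, 4, 5, 6}); every edge is covered by a bag; and for each vertex v the set of bags containing v is connected in the bag tree. The decomposition is therefore valid. The largest bag has 4 vertices, so the width is 3.

Yes; width 3.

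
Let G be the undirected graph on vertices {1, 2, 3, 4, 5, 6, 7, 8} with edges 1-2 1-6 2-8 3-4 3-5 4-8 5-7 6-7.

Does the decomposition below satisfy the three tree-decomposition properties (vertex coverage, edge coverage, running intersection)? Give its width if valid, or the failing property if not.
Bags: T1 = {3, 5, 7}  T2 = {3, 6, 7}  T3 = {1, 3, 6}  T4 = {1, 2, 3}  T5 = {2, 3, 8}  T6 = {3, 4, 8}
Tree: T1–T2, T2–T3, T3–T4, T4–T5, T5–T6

Vertex coverage: the bags together contain {1, 2, 3, 4, 5, 6, 7, 8}, the full vertex set. Edge coverage: each edge of G has both endpoints in at least one bag. Running intersection: for every vertex, the bags containing it form a connected subtree. All three properties hold, so this is a valid tree decomposition of width max|bag| − 1 = 2, and hence tw(G) ≤ 2.

Yes; width 2.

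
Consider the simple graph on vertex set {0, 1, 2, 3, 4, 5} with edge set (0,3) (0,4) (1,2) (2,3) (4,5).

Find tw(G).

1

A width-1 tree decomposition is:
Bags: B1 = {4, 5}  B2 = {0, 4}  B3 = {0, 3}  B4 = {2, 3}  B5 = {1, 2}
Tree: B1–B2, B2–B3, B3–B4, B4–B5
Every bag has size at most 2, so the width is 2 − 1 = 1 and tw(G) ≤ 1. Any graph with an edge has treewidth ≥ 1, and G has the edge 5–4. The upper and lower bounds meet at 1, so that is the treewidth.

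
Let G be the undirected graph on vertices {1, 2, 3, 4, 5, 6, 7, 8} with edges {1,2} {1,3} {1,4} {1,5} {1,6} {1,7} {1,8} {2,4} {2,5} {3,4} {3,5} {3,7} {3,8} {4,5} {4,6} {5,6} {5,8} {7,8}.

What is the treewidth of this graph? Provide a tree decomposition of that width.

The largest bag has 4 vertices, giving width 3; this decomposition certifies tw(G) ≤ 3. For the lower bound, the 4 vertices {1, 3, 5, 8} are pairwise adjacent, and any tree decomposition puts a clique entirely inside one bag — forcing width ≥ 3. Hence tw(G) = 3 exactly.

Treewidth 3.
One such decomposition:
Bags: B1 = {1, 3, 5, 8}  B2 = {1, 3, 4, 5}  B3 = {1, 3, 7, 8}  B4 = {1, 4, 5, 6}  B5 = {1, 2, 4, 5}
Tree: B1–B2, B1–B3, B2–B4, B2–B5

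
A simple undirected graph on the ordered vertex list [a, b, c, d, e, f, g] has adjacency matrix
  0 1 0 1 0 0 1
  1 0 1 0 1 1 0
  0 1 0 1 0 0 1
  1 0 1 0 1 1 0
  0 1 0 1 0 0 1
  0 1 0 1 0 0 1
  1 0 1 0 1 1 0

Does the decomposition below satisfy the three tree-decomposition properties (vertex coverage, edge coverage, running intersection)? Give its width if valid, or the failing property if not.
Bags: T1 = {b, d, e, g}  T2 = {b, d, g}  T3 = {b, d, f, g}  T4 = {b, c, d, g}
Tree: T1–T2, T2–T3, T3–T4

No — vertex a appears in no bag.

A tree decomposition must satisfy three properties: every vertex lies in some bag; for every edge, both endpoints lie together in some bag; and for every vertex, the bags containing it form a connected subtree. Here vertex a appears in no bag, so the decomposition is invalid.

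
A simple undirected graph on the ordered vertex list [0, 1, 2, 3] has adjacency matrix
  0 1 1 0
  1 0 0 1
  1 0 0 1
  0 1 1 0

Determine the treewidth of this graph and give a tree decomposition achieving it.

Treewidth 2.
One optimal decomposition is:
Bags: B1 = {1, 2, 3}  B2 = {0, 1, 2}
Tree: B1–B2

Each bag holds 3 vertices, so the decomposition has width 2, which upper-bounds the treewidth. Since 2–3–1–0–2 is a cycle in G, G is not acyclic. Forests are exactly the graphs of treewidth ≤ 1, so tw(G) ≥ 2. Combining the bounds, tw(G) = 2.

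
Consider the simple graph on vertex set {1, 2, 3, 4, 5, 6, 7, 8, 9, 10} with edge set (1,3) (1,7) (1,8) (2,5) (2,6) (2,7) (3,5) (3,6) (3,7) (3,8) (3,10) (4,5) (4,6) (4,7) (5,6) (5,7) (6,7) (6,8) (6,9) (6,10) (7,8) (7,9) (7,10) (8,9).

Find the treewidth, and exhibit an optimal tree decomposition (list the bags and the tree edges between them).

Every bag has size at most 4, so the width is 4 − 1 = 3 and tw(G) ≤ 3. Conversely, {1, 3, 7, 8} is a clique of size 4, and the vertices of any clique must share a bag in every tree decomposition; so some bag has ≥ 4 vertices and tw(G) ≥ 3. Therefore the treewidth is 3.

Treewidth 3.
Bags: B1 = {3, 5, 6, 7}  B2 = {3, 6, 7, 8}  B3 = {6, 7, 8, 9}  B4 = {2, 5, 6, 7}  B5 = {3, 6, 7, 10}  B6 = {1, 3, 7, 8}  B7 = {4, 5, 6, 7}
Tree: B1–B2, B2–B3, B1–B4, B2–B5, B2–B6, B1–B7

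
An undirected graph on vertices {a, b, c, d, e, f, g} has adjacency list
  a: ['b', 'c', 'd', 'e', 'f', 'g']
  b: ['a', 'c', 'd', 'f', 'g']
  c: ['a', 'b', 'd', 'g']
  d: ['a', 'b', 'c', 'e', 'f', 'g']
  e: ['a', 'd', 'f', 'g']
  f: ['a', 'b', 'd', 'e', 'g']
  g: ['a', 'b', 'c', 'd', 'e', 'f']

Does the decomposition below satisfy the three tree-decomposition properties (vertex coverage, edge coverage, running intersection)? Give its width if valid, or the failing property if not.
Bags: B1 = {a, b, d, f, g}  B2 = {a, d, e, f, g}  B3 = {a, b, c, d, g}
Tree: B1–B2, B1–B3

Yes; width 4.

Every vertex of G appears in some bag (union = {a, b, c, d, e, f, g}); every edge is covered by a bag; and for each vertex v the set of bags containing v is connected in the bag tree. The decomposition is therefore valid. The largest bag has 5 vertices, so the width is 4.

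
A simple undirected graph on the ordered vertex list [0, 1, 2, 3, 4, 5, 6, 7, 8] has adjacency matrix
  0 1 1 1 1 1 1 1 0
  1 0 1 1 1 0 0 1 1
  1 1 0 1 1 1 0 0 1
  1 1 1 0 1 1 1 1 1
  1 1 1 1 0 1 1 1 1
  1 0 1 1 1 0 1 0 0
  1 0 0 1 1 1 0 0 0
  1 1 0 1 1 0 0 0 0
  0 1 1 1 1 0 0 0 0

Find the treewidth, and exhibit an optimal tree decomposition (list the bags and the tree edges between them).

Treewidth 4.
Bags: B1 = {1, 2, 3, 4, 8}  B2 = {0, 1, 2, 3, 4}  B3 = {0, 1, 3, 4, 7}  B4 = {0, 2, 3, 4, 5}  B5 = {0, 3, 4, 5, 6}
Tree: B1–B2, B2–B3, B2–B4, B4–B5

Each bag holds 5 vertices, so the decomposition has width 4, which upper-bounds the treewidth. On the other hand G contains the 5-clique {0, 1, 2, 3, 4}. A clique must lie in a single bag of any decomposition, so no decomposition can have width below 4. Therefore the treewidth is 4.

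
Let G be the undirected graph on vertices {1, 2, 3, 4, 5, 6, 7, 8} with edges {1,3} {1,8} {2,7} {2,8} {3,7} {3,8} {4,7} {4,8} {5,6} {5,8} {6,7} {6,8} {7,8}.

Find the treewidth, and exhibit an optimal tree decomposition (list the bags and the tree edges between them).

Each bag holds 3 vertices, so the decomposition has width 2, which upper-bounds the treewidth. Conversely, {1, 3, 8} is a clique of size 3, and the vertices of any clique must share a bag in every tree decomposition; so some bag has ≥ 3 vertices and tw(G) ≥ 2. Combining the bounds, tw(G) = 2.

Treewidth 2.
Bags: B1 = {3, 7, 8}  B2 = {2, 7, 8}  B3 = {6, 7, 8}  B4 = {4, 7, 8}  B5 = {5, 6, 8}  B6 = {1, 3, 8}
Tree: B1–B2, B1–B3, B1–B4, B3–B5, B1–B6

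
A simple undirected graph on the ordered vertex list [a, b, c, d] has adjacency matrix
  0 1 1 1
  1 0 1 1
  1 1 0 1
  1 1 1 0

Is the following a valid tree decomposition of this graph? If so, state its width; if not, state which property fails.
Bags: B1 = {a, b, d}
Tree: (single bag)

A tree decomposition must satisfy three properties: every vertex lies in some bag; for every edge, both endpoints lie together in some bag; and for every vertex, the bags containing it form a connected subtree. Here vertex c appears in no bag, so the decomposition is invalid.

No — vertex c appears in no bag.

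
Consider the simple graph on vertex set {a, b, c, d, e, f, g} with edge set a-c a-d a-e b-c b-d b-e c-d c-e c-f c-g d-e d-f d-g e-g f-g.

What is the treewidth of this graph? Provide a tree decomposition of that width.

Treewidth 3.
One such decomposition:
Bags: B1 = {b, c, d, e}  B2 = {c, d, e, g}  B3 = {c, d, f, g}  B4 = {a, c, d, e}
Tree: B1–B2, B2–B3, B2–B4

The largest bag has 4 vertices, giving width 3; this decomposition certifies tw(G) ≤ 3. Conversely, {c, d, e, g} is a clique of size 4, and the vertices of any clique must share a bag in every tree decomposition; so some bag has ≥ 4 vertices and tw(G) ≥ 3. Combining the bounds, tw(G) = 3.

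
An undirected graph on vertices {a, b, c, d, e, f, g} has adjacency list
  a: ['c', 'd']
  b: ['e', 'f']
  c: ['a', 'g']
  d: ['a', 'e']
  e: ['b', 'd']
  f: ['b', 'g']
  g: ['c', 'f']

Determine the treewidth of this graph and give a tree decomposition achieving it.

Treewidth 2.
One such decomposition:
Bags: B1 = {a, c, d}  B2 = {c, d, g}  B3 = {d, f, g}  B4 = {b, d, f}  B5 = {b, d, e}
Tree: B1–B2, B2–B3, B3–B4, B4–B5

Each bag holds 3 vertices, so the decomposition has width 2, which upper-bounds the treewidth. For the lower bound, G contains the cycle d–a–c–g–f–b–e–d, so G is not a forest; only forests have treewidth ≤ 1, hence tw(G) ≥ 2. Combining the bounds, tw(G) = 2.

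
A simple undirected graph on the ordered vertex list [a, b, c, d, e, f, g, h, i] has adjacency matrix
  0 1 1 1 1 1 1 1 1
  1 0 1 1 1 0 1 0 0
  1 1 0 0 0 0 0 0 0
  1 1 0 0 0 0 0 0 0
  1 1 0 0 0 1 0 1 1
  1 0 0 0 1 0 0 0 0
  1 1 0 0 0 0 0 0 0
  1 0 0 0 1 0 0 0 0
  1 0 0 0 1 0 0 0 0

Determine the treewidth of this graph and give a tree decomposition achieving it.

Treewidth 2.
One optimal decomposition is:
Bags: B1 = {a, b, e}  B2 = {a, e, i}  B3 = {a, b, g}  B4 = {a, e, h}  B5 = {a, b, c}  B6 = {a, e, f}  B7 = {a, b, d}
Tree: B1–B2, B1–B3, B1–B4, B1–B5, B1–B6, B3–B7

Every bag has size at most 3, so the width is 3 − 1 = 2 and tw(G) ≤ 2. On the other hand G contains the 3-clique {a, e, h}. A clique must lie in a single bag of any decomposition, so no decomposition can have width below 2. Combining the bounds, tw(G) = 2.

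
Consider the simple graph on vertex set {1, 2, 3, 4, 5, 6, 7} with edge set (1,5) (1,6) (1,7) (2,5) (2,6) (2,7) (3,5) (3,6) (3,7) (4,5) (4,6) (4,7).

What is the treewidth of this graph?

A width-3 tree decomposition is:
Bags: B1 = {4, 5, 6, 7}  B2 = {1, 5, 6, 7}  B3 = {3, 5, 6, 7}  B4 = {2, 5, 6, 7}
Tree: B1–B2, B2–B3, B3–B4
Every bag has size at most 4, so the width is 4 − 1 = 3 and tw(G) ≤ 3. For the lower bound: the 4 vertex sets {4,7}, {1,5}, {6}, {3} are disjoint, each induces a connected subgraph, and every pair is joined by at least one edge of G. Contracting each set to a single vertex therefore yields K_{4} as a minor, and since treewidth is minor-monotone, tw(G) ≥ tw(K_{4}) = 3. Hence tw(G) = 3 exactly.

3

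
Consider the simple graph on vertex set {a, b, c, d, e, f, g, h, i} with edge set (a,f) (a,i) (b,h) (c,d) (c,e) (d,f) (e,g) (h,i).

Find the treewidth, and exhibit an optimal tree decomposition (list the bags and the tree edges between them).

Every bag has size at most 2, so the width is 2 − 1 = 1 and tw(G) ≤ 1. Since G has at least one edge (e.g. b–h), it is not an edgeless graph, so tw(G) ≥ 1. Hence tw(G) = 1 exactly.

Treewidth 1.
One optimal decomposition is:
Bags: B1 = {b, h}  B2 = {h, i}  B3 = {a, i}  B4 = {a, f}  B5 = {d, f}  B6 = {c, d}  B7 = {c, e}  B8 = {e, g}
Tree: B1–B2, B2–B3, B3–B4, B4–B5, B5–B6, B6–B7, B7–B8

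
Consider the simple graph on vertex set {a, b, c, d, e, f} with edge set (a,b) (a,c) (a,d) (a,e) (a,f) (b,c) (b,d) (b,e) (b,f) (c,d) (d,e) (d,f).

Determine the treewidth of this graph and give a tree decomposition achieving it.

The largest bag has 4 vertices, giving width 3; this decomposition certifies tw(G) ≤ 3. Conversely, {a, b, d, e} is a clique of size 4, and the vertices of any clique must share a bag in every tree decomposition; so some bag has ≥ 4 vertices and tw(G) ≥ 3. The upper and lower bounds meet at 3, so that is the treewidth.

Treewidth 3.
Bags: B1 = {a, b, d, f}  B2 = {a, b, c, d}  B3 = {a, b, d, e}
Tree: B1–B2, B2–B3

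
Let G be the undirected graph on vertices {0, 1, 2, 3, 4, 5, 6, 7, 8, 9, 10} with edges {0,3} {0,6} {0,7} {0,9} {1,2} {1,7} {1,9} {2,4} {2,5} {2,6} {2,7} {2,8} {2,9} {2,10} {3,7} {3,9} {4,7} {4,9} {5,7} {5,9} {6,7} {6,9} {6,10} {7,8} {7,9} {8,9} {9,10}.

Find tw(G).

3

A width-3 tree decomposition is:
Bags: B1 = {1, 2, 7, 9}  B2 = {2, 4, 7, 9}  B3 = {2, 6, 7, 9}  B4 = {2, 7, 8, 9}  B5 = {0, 6, 7, 9}  B6 = {2, 6, 9, 10}  B7 = {2, 5, 7, 9}  B8 = {0, 3, 7, 9}
Tree: B1–B2, B2–B3, B3–B4, B3–B5, B3–B6, B2–B7, B5–B8
Every bag has size at most 4, so the width is 4 − 1 = 3 and tw(G) ≤ 3. For the lower bound, the 4 vertices {2, 6, 9, 10} are pairwise adjacent, and any tree decomposition puts a clique entirely inside one bag — forcing width ≥ 3. Combining the bounds, tw(G) = 3.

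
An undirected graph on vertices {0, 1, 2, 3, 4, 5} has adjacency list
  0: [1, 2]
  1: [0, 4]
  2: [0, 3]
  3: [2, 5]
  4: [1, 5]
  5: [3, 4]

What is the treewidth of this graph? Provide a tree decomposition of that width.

Treewidth 2.
Bags: B1 = {0, 1, 4}  B2 = {0, 2, 4}  B3 = {2, 3, 4}  B4 = {3, 4, 5}
Tree: B1–B2, B2–B3, B3–B4

Every bag has size at most 3, so the width is 3 − 1 = 2 and tw(G) ≤ 2. Since 4–1–0–2–3–5–4 is a cycle in G, G is not acyclic. Forests are exactly the graphs of treewidth ≤ 1, so tw(G) ≥ 2. The upper and lower bounds meet at 2, so that is the treewidth.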